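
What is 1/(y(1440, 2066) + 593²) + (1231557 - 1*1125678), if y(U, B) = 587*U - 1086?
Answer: 126614660998/1195843 ≈ 1.0588e+5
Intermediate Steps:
y(U, B) = -1086 + 587*U
1/(y(1440, 2066) + 593²) + (1231557 - 1*1125678) = 1/((-1086 + 587*1440) + 593²) + (1231557 - 1*1125678) = 1/((-1086 + 845280) + 351649) + (1231557 - 1125678) = 1/(844194 + 351649) + 105879 = 1/1195843 + 105879 = 126614660998/1195843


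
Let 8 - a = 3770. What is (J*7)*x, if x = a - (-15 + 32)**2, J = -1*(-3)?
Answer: -85071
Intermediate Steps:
a = -3762 (a = 8 - 1*3770 = 8 - 3770 = -3762)
J = 3
x = -4051 (x = -3762 - (-15 + 32)**2 = -3762 - 1*17**2 = -3762 - 1*289 = -3762 - 289 = -4051)
(J*7)*x = (3*7)*(-4051) = 21*(-4051) = -85071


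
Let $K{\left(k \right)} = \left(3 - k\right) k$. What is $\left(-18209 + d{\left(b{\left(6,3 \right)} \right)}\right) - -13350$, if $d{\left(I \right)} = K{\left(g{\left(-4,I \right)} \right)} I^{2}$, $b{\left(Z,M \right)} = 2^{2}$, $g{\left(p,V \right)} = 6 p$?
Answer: $-15227$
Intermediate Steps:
$K{\left(k \right)} = k \left(3 - k\right)$
$b{\left(Z,M \right)} = 4$
$d{\left(I \right)} = - 648 I^{2}$ ($d{\left(I \right)} = 6 \left(-4\right) \left(3 - 6 \left(-4\right)\right) I^{2} = - 24 \left(3 - -24\right) I^{2} = - 24 \left(3 + 24\right) I^{2} = \left(-24\right) 27 I^{2} = - 648 I^{2}$)
$\left(-18209 + d{\left(b{\left(6,3 \right)} \right)}\right) - -13350 = \left(-18209 - 648 \cdot 4^{2}\right) - -13350 = \left(-18209 - 10368\right) + 13350 = -28577 + 13350 = -15227$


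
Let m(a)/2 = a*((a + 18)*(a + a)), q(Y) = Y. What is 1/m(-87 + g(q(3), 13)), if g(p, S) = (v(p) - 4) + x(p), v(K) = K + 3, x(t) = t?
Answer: -1/1721344 ≈ -5.8094e-7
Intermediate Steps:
v(K) = 3 + K
g(p, S) = -1 + 2*p (g(p, S) = ((3 + p) - 4) + p = (-1 + p) + p = -1 + 2*p)
m(a) = 4*a**2*(18 + a) (m(a) = 2*(a*((a + 18)*(a + a))) = 2*(a*((18 + a)*(2*a))) = 2*(a*(2*a*(18 + a))) = 2*(2*a**2*(18 + a)) = 4*a**2*(18 + a))
1/m(-87 + g(q(3), 13)) = 1/(4*(-87 + (-1 + 2*3))**2*(18 + (-87 + (-1 + 2*3)))) = 1/(4*(-87 + (-1 + 6))**2*(18 + (-87 + (-1 + 6)))) = 1/(4*(-87 + 5)**2*(18 + (-87 + 5))) = 1/(4*(-82)**2*(18 - 82)) = 1/(4*6724*(-64)) = 1/(-1721344) = -1/1721344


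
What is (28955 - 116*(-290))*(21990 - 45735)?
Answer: -1486318275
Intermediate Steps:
(28955 - 116*(-290))*(21990 - 45735) = (28955 + 33640)*(-23745) = 62595*(-23745) = -1486318275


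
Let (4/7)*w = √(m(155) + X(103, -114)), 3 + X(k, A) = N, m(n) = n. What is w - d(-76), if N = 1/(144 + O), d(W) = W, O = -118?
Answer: 76 + 7*√102778/104 ≈ 97.578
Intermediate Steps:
N = 1/26 (N = 1/(144 - 118) = 1/26 ≈ 0.038462)
X(k, A) = -77/26 (X(k, A) = -3 + 1/26 = -77/26)
w = 7*√102778/104 (w = 7*√(155 - 77/26)/4 = 7*√(3953/26)/4 = 7*(√102778/26)/4 = 7*√102778/104 ≈ 21.578)
w - d(-76) = 7*√102778/104 - 1*(-76) = 7*√102778/104 + 76 = 76 + 7*√102778/104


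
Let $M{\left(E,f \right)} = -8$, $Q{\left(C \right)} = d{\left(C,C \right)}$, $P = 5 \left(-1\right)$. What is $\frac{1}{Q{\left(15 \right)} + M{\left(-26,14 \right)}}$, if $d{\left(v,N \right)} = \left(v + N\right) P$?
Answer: $- \frac{1}{158} \approx -0.0063291$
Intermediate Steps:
$P = -5$
$d{\left(v,N \right)} = - 5 N - 5 v$ ($d{\left(v,N \right)} = \left(v + N\right) \left(-5\right) = \left(N + v\right) \left(-5\right) = - 5 N - 5 v$)
$Q{\left(C \right)} = - 10 C$ ($Q{\left(C \right)} = - 5 C - 5 C = - 10 C$)
$\frac{1}{Q{\left(15 \right)} + M{\left(-26,14 \right)}} = \frac{1}{\left(-10\right) 15 - 8} = \frac{1}{-150 - 8} = \frac{1}{-158} = - \frac{1}{158}$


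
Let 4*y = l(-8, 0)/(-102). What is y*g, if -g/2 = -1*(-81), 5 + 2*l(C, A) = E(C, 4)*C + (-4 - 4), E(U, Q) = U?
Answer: 81/8 ≈ 10.125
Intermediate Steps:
l(C, A) = -13/2 + C²/2 (l(C, A) = -5/2 + (C*C + (-4 - 4))/2 = -5/2 + (C² - 8)/2 = -5/2 + (-8 + C²)/2 = -5/2 + (-4 + C²/2) = -13/2 + C²/2)
g = -162 (g = -(-2)*(-81) = -2*81 = -162)
y = -1/16 (y = ((-13/2 + (½)*(-8)²)/(-102))/4 = ((-13/2 + (½)*64)*(-1/102))/4 = ((-13/2 + 32)*(-1/102))/4 = ((51/2)*(-1/102))/4 = (¼)*(-¼) = -1/16 ≈ -0.062500)
y*g = -1/16*(-162) = 81/8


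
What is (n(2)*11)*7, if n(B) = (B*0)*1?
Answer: 0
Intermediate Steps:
n(B) = 0 (n(B) = 0*1 = 0)
(n(2)*11)*7 = (0*11)*7 = 0*7 = 0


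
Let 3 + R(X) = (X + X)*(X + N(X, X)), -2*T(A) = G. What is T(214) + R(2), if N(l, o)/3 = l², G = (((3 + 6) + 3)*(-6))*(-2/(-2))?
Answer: 89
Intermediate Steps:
G = -72 (G = ((9 + 3)*(-6))*(-2*(-½)) = (12*(-6))*1 = -72*1 = -72)
N(l, o) = 3*l²
T(A) = 36 (T(A) = -½*(-72) = 36)
R(X) = -3 + 2*X*(X + 3*X²) (R(X) = -3 + (X + X)*(X + 3*X²) = -3 + (2*X)*(X + 3*X²) = -3 + 2*X*(X + 3*X²))
T(214) + R(2) = 36 + (-3 + 2*2² + 6*2³) = 36 + (-3 + 2*4 + 6*8) = 36 + (-3 + 8 + 48) = 36 + 53 = 89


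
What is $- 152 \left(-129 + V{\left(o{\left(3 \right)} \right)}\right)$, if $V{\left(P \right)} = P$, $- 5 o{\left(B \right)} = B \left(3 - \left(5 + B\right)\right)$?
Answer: $19152$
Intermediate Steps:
$o{\left(B \right)} = - \frac{B \left(-2 - B\right)}{5}$ ($o{\left(B \right)} = - \frac{B \left(3 - \left(5 + B\right)\right)}{5} = - \frac{B \left(-2 - B\right)}{5}$)
$- 152 \left(-129 + V{\left(o{\left(3 \right)} \right)}\right) = - 152 \left(-129 + \frac{1}{5} \cdot 3 \left(2 + 3\right)\right) = - 152 \left(-129 + \frac{1}{5} \cdot 3 \cdot 5\right) = - 152 \left(-129 + 3\right) = \left(-152\right) \left(-126\right) = 19152$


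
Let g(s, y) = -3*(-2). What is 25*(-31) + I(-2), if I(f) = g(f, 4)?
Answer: -769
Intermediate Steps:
g(s, y) = 6
I(f) = 6
25*(-31) + I(-2) = 25*(-31) + 6 = -775 + 6 = -769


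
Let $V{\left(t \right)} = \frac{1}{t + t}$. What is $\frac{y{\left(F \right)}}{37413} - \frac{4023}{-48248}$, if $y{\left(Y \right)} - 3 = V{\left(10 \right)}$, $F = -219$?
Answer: $\frac{753298277}{9025512120} \approx 0.083463$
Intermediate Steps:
$V{\left(t \right)} = \frac{1}{2 t}$
$y{\left(Y \right)} = \frac{61}{20}$ ($y{\left(Y \right)} = 3 + \frac{1}{2 \cdot 10} = 3 + \frac{1}{2} \cdot \frac{1}{10} = 3 + \frac{1}{20} = \frac{61}{20}$)
$\frac{y{\left(F \right)}}{37413} - \frac{4023}{-48248} = \frac{61}{20 \cdot 37413} - \frac{4023}{-48248} = \frac{61}{20} \cdot \frac{1}{37413} - - \frac{4023}{48248} = \frac{61}{748260} + \frac{4023}{48248} = \frac{753298277}{9025512120}$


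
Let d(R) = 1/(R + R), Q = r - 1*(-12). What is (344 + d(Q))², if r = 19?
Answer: 454926241/3844 ≈ 1.1835e+5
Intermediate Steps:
Q = 31 (Q = 19 - 1*(-12) = 19 + 12 = 31)
d(R) = 1/(2*R)
(344 + d(Q))² = (344 + (½)/31)² = (344 + (½)*(1/31))² = (344 + 1/62)² = (21329/62)² = 454926241/3844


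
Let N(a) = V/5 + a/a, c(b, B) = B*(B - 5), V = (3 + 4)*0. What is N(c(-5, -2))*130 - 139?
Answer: -9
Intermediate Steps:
V = 0 (V = 7*0 = 0)
c(b, B) = B*(-5 + B)
N(a) = 1 (N(a) = 0/5 + a/a = 0*(1/5) + 1 = 0 + 1 = 1)
N(c(-5, -2))*130 - 139 = 1*130 - 139 = 130 - 139 = -9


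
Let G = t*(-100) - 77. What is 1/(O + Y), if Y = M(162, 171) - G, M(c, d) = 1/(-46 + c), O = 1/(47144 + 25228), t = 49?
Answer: 1049394/5222842999 ≈ 0.00020092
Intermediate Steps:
O = 1/72372 ≈ 1.3817e-5
G = -4977 (G = 49*(-100) - 77 = -4900 - 77 = -4977)
Y = 577333/116 (Y = 1/(-46 + 162) - 1*(-4977) = 1/116 + 4977 = 577333/116 ≈ 4977.0)
1/(O + Y) = 1/(1/72372 + 577333/116) = 1/(5222842999/1049394) = 1049394/5222842999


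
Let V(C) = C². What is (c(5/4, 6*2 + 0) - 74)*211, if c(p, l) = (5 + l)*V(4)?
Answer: 41778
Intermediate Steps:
c(p, l) = 80 + 16*l (c(p, l) = (5 + l)*4² = (5 + l)*16 = 80 + 16*l)
(c(5/4, 6*2 + 0) - 74)*211 = ((80 + 16*(6*2 + 0)) - 74)*211 = ((80 + 16*(12 + 0)) - 74)*211 = ((80 + 16*12) - 74)*211 = ((80 + 192) - 74)*211 = (272 - 74)*211 = 198*211 = 41778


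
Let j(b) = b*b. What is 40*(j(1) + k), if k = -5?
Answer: -160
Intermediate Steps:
j(b) = b²
40*(j(1) + k) = 40*(1² - 5) = 40*(1 - 5) = 40*(-4) = -160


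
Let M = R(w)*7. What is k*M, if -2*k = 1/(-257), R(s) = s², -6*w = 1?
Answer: 7/18504 ≈ 0.00037830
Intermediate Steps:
w = -⅙ (w = -⅙*1 = -⅙ ≈ -0.16667)
M = 7/36 (M = (-⅙)²*7 = (1/36)*7 = 7/36 ≈ 0.19444)
k = 1/514 (k = -½/(-257) = -½*(-1/257) = 1/514 ≈ 0.0019455)
k*M = (1/514)*(7/36) = 7/18504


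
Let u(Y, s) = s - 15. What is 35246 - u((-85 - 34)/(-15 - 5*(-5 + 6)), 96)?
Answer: 35165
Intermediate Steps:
u(Y, s) = -15 + s (u(Y, s) = s - 1*15 = s - 15 = -15 + s)
35246 - u((-85 - 34)/(-15 - 5*(-5 + 6)), 96) = 35246 - (-15 + 96) = 35246 - 1*81 = 35246 - 81 = 35165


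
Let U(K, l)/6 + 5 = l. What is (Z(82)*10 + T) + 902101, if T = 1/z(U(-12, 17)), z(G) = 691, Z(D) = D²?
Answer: 669814632/691 ≈ 9.6934e+5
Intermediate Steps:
U(K, l) = -30 + 6*l
T = 1/691 ≈ 0.0014472
(Z(82)*10 + T) + 902101 = (82²*10 + 1/691) + 902101 = (6724*10 + 1/691) + 902101 = (67240 + 1/691) + 902101 = 46462841/691 + 902101 = 669814632/691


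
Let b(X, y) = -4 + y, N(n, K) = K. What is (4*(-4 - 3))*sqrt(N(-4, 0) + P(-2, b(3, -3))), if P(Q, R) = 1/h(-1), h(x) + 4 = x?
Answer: -28*I*sqrt(5)/5 ≈ -12.522*I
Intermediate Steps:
h(x) = -4 + x
P(Q, R) = -1/5 (P(Q, R) = 1/(-4 - 1) = 1/(-5) = -1/5)
(4*(-4 - 3))*sqrt(N(-4, 0) + P(-2, b(3, -3))) = (4*(-4 - 3))*sqrt(0 - 1/5) = (4*(-7))*sqrt(-1/5) = -28*I*sqrt(5)/5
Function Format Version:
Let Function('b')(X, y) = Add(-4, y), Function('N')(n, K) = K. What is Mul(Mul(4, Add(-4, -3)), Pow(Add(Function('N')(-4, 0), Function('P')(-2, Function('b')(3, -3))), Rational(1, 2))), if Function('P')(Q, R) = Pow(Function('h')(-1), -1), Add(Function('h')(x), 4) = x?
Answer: Mul(Rational(-28, 5), I, Pow(5, Rational(1, 2))) ≈ Mul(-12.522, I)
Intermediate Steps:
Function('h')(x) = Add(-4, x)
Function('P')(Q, R) = Rational(-1, 5) (Function('P')(Q, R) = Pow(Add(-4, -1), -1) = Pow(-5, -1) = Rational(-1, 5))
Mul(Mul(4, Add(-4, -3)), Pow(Add(Function('N')(-4, 0), Function('P')(-2, Function('b')(3, -3))), Rational(1, 2))) = Mul(Mul(4, Add(-4, -3)), Pow(Add(0, Rational(-1, 5)), Rational(1, 2))) = Mul(Mul(4, -7), Pow(Rational(-1, 5), Rational(1, 2))) = Mul(-28, Mul(Rational(1, 5), I, Pow(5, Rational(1, 2)))) = Mul(Rational(-28, 5), I, Pow(5, Rational(1, 2)))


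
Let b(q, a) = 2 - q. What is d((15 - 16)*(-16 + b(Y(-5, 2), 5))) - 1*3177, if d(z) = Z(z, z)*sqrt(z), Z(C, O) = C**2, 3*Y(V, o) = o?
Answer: -3177 + 3872*sqrt(33)/27 ≈ -2353.2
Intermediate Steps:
Y(V, o) = o/3
d(z) = z**(5/2) (d(z) = z**2*sqrt(z) = z**(5/2))
d((15 - 16)*(-16 + b(Y(-5, 2), 5))) - 1*3177 = ((15 - 16)*(-16 + (2 - 2/3)))**(5/2) - 1*3177 = (-(-16 + (2 - 1*2/3)))**(5/2) - 3177 = (-(-16 + (2 - 2/3)))**(5/2) - 3177 = (-(-16 + 4/3))**(5/2) - 3177 = (-1*(-44/3))**(5/2) - 3177 = (44/3)**(5/2) - 3177 = 3872*sqrt(33)/27 - 3177 = -3177 + 3872*sqrt(33)/27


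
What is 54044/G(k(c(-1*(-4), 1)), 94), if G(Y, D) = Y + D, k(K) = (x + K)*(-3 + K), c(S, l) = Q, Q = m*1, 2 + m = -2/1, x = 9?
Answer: 916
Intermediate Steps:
m = -4 (m = -2 - 2/1 = -2 - 2*1 = -2 - 2 = -4)
Q = -4 (Q = -4*1 = -4)
c(S, l) = -4
k(K) = (-3 + K)*(9 + K) (k(K) = (9 + K)*(-3 + K) = (-3 + K)*(9 + K))
G(Y, D) = D + Y
54044/G(k(c(-1*(-4), 1)), 94) = 54044/(94 + (-27 + (-4)**2 + 6*(-4))) = 54044/(94 + (-27 + 16 - 24)) = 54044/(94 - 35) = 54044/59 = 54044*(1/59) = 916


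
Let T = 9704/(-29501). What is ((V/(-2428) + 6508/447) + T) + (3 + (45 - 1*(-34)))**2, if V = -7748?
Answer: 53961551790275/8004476829 ≈ 6741.4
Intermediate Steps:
T = -9704/29501 (T = 9704*(-1/29501) = -9704/29501 ≈ -0.32894)
((V/(-2428) + 6508/447) + T) + (3 + (45 - 1*(-34)))**2 = ((-7748/(-2428) + 6508/447) - 9704/29501) + (3 + (45 - 1*(-34)))**2 = ((-7748*(-1/2428) + 6508*(1/447)) - 9704/29501) + (3 + (45 + 34))**2 = ((1937/607 + 6508/447) - 9704/29501) + (3 + 79)**2 = (4816195/271329 - 9704/29501) + 82**2 = 139449592079/8004476829 + 6724 = 53961551790275/8004476829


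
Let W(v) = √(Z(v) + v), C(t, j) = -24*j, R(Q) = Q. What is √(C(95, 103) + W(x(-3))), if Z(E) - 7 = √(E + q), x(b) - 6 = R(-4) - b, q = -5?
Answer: √(-2472 + 2*√3) ≈ 49.684*I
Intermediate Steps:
x(b) = 2 - b (x(b) = 6 + (-4 - b) = 2 - b)
Z(E) = 7 + √(-5 + E) (Z(E) = 7 + √(E - 5) = 7 + √(-5 + E))
W(v) = √(7 + v + √(-5 + v)) (W(v) = √((7 + √(-5 + v)) + v) = √(7 + v + √(-5 + v)))
√(C(95, 103) + W(x(-3))) = √(-24*103 + √(7 + (2 - 1*(-3)) + √(-5 + (2 - 1*(-3))))) = √(-2472 + √(7 + (2 + 3) + √(-5 + (2 + 3)))) = √(-2472 + √(7 + 5 + √(-5 + 5))) = √(-2472 + √(7 + 5 + √0)) = √(-2472 + √(7 + 5 + 0)) = √(-2472 + √12) = √(-2472 + 2*√3)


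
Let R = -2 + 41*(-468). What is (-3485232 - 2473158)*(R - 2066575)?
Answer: 12427801318350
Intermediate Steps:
R = -19190 (R = -2 - 19188 = -19190)
(-3485232 - 2473158)*(R - 2066575) = (-3485232 - 2473158)*(-19190 - 2066575) = -5958390*(-2085765) = 12427801318350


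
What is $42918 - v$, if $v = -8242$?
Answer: $51160$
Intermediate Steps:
$42918 - v = 42918 - -8242 = 42918 + 8242 = 51160$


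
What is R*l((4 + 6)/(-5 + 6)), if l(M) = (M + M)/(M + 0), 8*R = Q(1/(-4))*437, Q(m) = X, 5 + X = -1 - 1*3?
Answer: -3933/4 ≈ -983.25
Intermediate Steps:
X = -9 (X = -5 + (-1 - 1*3) = -5 + (-1 - 3) = -5 - 4 = -9)
Q(m) = -9
R = -3933/8 (R = (-9*437)/8 = (⅛)*(-3933) = -3933/8 ≈ -491.63)
l(M) = 2 (l(M) = (2*M)/M = 2)
R*l((4 + 6)/(-5 + 6)) = -3933/8*2 = -3933/4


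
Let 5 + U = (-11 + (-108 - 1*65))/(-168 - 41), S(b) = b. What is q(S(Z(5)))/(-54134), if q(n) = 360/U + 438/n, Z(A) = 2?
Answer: -37773/15536458 ≈ -0.0024312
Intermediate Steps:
U = -861/209 (U = -5 + (-11 + (-108 - 1*65))/(-168 - 41) = -5 + (-11 + (-108 - 65))/(-209) = -5 + (-11 - 173)*(-1/209) = -5 - 184*(-1/209) = -5 + 184/209 = -861/209 ≈ -4.1196)
q(n) = -25080/287 + 438/n (q(n) = 360/(-861/209) + 438/n = 360*(-209/861) + 438/n = -25080/287 + 438/n)
q(S(Z(5)))/(-54134) = (-25080/287 + 438/2)/(-54134) = (-25080/287 + 438*(½))*(-1/54134) = (-25080/287 + 219)*(-1/54134) = (37773/287)*(-1/54134) = -37773/15536458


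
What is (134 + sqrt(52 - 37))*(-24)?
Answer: -3216 - 24*sqrt(15) ≈ -3309.0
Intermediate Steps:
(134 + sqrt(52 - 37))*(-24) = (134 + sqrt(15))*(-24) = -3216 - 24*sqrt(15)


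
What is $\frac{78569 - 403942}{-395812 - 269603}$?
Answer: $\frac{325373}{665415} \approx 0.48898$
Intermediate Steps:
$\frac{78569 - 403942}{-395812 - 269603} = - \frac{325373}{-665415} = \left(-325373\right) \left(- \frac{1}{665415}\right) = \frac{325373}{665415}$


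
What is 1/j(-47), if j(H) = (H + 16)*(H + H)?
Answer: 1/2914 ≈ 0.00034317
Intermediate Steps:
j(H) = 2*H*(16 + H) (j(H) = (16 + H)*(2*H) = 2*H*(16 + H))
1/j(-47) = 1/(2*(-47)*(16 - 47)) = 1/(2*(-47)*(-31)) = 1/2914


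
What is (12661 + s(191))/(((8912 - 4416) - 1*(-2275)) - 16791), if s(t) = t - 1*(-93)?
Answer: -863/668 ≈ -1.2919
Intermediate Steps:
s(t) = 93 + t (s(t) = t + 93 = 93 + t)
(12661 + s(191))/(((8912 - 4416) - 1*(-2275)) - 16791) = (12661 + (93 + 191))/(((8912 - 4416) - 1*(-2275)) - 16791) = (12661 + 284)/((4496 + 2275) - 16791) = 12945/(6771 - 16791) = 12945/(-10020) = 12945*(-1/10020) = -863/668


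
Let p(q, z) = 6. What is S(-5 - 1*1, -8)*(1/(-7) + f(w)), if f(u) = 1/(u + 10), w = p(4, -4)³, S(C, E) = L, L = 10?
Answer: -1095/791 ≈ -1.3843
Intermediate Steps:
S(C, E) = 10
w = 216 (w = 6³ = 216)
f(u) = 1/(10 + u)
S(-5 - 1*1, -8)*(1/(-7) + f(w)) = 10*(1/(-7) + 1/(10 + 216)) = 10*(-⅐ + 1/226) = 10*(-219/1582) = -1095/791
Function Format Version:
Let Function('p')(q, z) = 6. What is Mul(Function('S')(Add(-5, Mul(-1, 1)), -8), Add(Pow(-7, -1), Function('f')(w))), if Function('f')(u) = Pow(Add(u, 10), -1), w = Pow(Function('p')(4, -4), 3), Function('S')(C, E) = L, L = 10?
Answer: Rational(-1095, 791) ≈ -1.3843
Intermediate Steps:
Function('S')(C, E) = 10
w = 216 (w = Pow(6, 3) = 216)
Function('f')(u) = Pow(Add(10, u), -1)
Mul(Function('S')(Add(-5, Mul(-1, 1)), -8), Add(Pow(-7, -1), Function('f')(w))) = Mul(10, Add(Pow(-7, -1), Pow(Add(10, 216), -1))) = Mul(10, Add(Rational(-1, 7), Pow(226, -1))) = Mul(10, Add(Rational(-1, 7), Rational(1, 226))) = Mul(10, Rational(-219, 1582)) = Rational(-1095, 791)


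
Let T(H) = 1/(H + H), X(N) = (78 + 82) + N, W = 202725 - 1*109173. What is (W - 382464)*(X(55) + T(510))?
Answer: -5279890876/85 ≈ -6.2116e+7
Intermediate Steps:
W = 93552 (W = 202725 - 109173 = 93552)
X(N) = 160 + N
T(H) = 1/(2*H)
(W - 382464)*(X(55) + T(510)) = (93552 - 382464)*((160 + 55) + (½)/510) = -288912*(215 + (½)*(1/510)) = -288912*(215 + 1/1020) = -288912*219301/1020 = -5279890876/85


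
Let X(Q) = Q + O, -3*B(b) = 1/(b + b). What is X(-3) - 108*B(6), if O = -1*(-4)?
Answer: 4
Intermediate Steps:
O = 4
B(b) = -1/(6*b) (B(b) = -1/(3*(b + b)) = -1/(2*b)/3 = -1/(6*b))
X(Q) = 4 + Q (X(Q) = Q + 4 = 4 + Q)
X(-3) - 108*B(6) = (4 - 3) - (-18)/6 = 1 - (-18)/6 = 1 - 108*(-1/36) = 1 + 3 = 4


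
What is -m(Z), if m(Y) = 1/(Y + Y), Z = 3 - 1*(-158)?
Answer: -1/322 ≈ -0.0031056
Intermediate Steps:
Z = 161 (Z = 3 + 158 = 161)
m(Y) = 1/(2*Y)
-m(Z) = -1/(2*161) = -1*1/322 = -1/322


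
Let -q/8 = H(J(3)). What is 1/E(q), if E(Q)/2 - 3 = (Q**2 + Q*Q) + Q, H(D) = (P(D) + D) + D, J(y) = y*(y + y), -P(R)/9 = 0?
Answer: 1/331206 ≈ 3.0193e-6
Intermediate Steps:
P(R) = 0 (P(R) = -9*0 = 0)
J(y) = 2*y**2 (J(y) = y*(2*y) = 2*y**2)
H(D) = 2*D (H(D) = (0 + D) + D = D + D = 2*D)
q = -288 (q = -16*2*3**2 = -16*2*9 = -16*18 = -8*36 = -288)
E(Q) = 6 + 2*Q + 4*Q**2 (E(Q) = 6 + 2*((Q**2 + Q*Q) + Q) = 6 + 2*((Q**2 + Q**2) + Q) = 6 + 2*(2*Q**2 + Q) = 6 + 2*(Q + 2*Q**2) = 6 + (2*Q + 4*Q**2) = 6 + 2*Q + 4*Q**2)
1/E(q) = 1/(6 + 2*(-288) + 4*(-288)**2) = 1/(6 - 576 + 4*82944) = 1/(6 - 576 + 331776) = 1/331206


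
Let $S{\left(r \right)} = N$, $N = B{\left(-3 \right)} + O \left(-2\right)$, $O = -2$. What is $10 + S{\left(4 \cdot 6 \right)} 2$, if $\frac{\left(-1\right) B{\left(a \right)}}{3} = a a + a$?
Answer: $-18$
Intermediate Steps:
$B{\left(a \right)} = - 3 a - 3 a^{2}$ ($B{\left(a \right)} = - 3 \left(a a + a\right) = - 3 \left(a^{2} + a\right) = - 3 \left(a + a^{2}\right) = - 3 a - 3 a^{2}$)
$N = -14$ ($N = \left(-3\right) \left(-3\right) \left(1 - 3\right) - -4 = \left(-3\right) \left(-3\right) \left(-2\right) + 4 = -18 + 4 = -14$)
$S{\left(r \right)} = -14$
$10 + S{\left(4 \cdot 6 \right)} 2 = 10 - 28 = -18$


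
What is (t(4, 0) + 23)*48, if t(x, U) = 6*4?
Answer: 2256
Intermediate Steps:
t(x, U) = 24
(t(4, 0) + 23)*48 = (24 + 23)*48 = 47*48 = 2256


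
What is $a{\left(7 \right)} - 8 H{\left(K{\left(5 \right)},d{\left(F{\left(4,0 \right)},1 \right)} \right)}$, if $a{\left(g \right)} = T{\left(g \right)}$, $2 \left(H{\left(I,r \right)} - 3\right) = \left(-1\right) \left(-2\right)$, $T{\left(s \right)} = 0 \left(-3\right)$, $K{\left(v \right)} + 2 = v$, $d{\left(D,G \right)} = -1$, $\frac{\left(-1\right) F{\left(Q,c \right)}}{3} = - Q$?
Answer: $-32$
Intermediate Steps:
$F{\left(Q,c \right)} = 3 Q$ ($F{\left(Q,c \right)} = - 3 \left(- Q\right) = 3 Q$)
$K{\left(v \right)} = -2 + v$
$T{\left(s \right)} = 0$
$H{\left(I,r \right)} = 4$ ($H{\left(I,r \right)} = 3 + \frac{\left(-1\right) \left(-2\right)}{2} = 3 + \frac{1}{2} \cdot 2 = 3 + 1 = 4$)
$a{\left(g \right)} = 0$
$a{\left(7 \right)} - 8 H{\left(K{\left(5 \right)},d{\left(F{\left(4,0 \right)},1 \right)} \right)} = 0 - 32 = -32$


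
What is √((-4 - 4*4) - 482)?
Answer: I*√502 ≈ 22.405*I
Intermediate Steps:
√((-4 - 4*4) - 482) = √((-4 - 16) - 482) = √(-20 - 482) = √(-502) = I*√502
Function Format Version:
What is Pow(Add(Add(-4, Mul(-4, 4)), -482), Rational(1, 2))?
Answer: Mul(I, Pow(502, Rational(1, 2))) ≈ Mul(22.405, I)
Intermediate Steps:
Pow(Add(Add(-4, Mul(-4, 4)), -482), Rational(1, 2)) = Pow(Add(Add(-4, -16), -482), Rational(1, 2)) = Pow(Add(-20, -482), Rational(1, 2)) = Pow(-502, Rational(1, 2)) = Mul(I, Pow(502, Rational(1, 2)))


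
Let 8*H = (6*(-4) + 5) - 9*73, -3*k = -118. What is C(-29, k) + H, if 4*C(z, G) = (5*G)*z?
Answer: -4531/3 ≈ -1510.3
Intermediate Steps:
k = 118/3 (k = -⅓*(-118) = 118/3 ≈ 39.333)
C(z, G) = 5*G*z/4 (C(z, G) = ((5*G)*z)/4 = (5*G*z)/4 = 5*G*z/4)
H = -169/2 (H = ((6*(-4) + 5) - 9*73)/8 = ((-24 + 5) - 657)/8 = (-19 - 657)/8 = (⅛)*(-676) = -169/2 ≈ -84.500)
C(-29, k) + H = (5/4)*(118/3)*(-29) - 169/2 = -8555/6 - 169/2 = -4531/3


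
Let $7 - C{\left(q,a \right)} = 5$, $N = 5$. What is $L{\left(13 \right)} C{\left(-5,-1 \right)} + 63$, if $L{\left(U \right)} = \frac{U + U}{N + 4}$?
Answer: $\frac{619}{9} \approx 68.778$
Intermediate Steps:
$C{\left(q,a \right)} = 2$ ($C{\left(q,a \right)} = 7 - 5 = 2$)
$L{\left(U \right)} = \frac{2 U}{9}$ ($L{\left(U \right)} = \frac{U + U}{5 + 4} = \frac{2 U}{9}$)
$L{\left(13 \right)} C{\left(-5,-1 \right)} + 63 = \frac{2}{9} \cdot 13 \cdot 2 + 63 = \frac{26}{9} \cdot 2 + 63 = \frac{52}{9} + 63 = \frac{619}{9}$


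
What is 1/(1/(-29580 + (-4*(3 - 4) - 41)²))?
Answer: -28211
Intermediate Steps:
1/(1/(-29580 + (-4*(3 - 4) - 41)²)) = 1/(1/(-29580 + (-4*(-1) - 41)²)) = 1/(1/(-29580 + (4 - 41)²)) = 1/(1/(-29580 + (-37)²)) = 1/(1/(-29580 + 1369)) = 1/(1/(-28211)) = 1/(-1/28211) = -28211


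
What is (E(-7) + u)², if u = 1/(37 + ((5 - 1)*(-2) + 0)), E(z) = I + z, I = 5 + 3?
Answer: 900/841 ≈ 1.0702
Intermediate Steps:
I = 8
E(z) = 8 + z
u = 1/29 (u = 1/(37 + (4*(-2) + 0)) = 1/(37 + (-8 + 0)) = 1/(37 - 8) = 1/29 ≈ 0.034483)
(E(-7) + u)² = ((8 - 7) + 1/29)² = (1 + 1/29)² = (30/29)² = 900/841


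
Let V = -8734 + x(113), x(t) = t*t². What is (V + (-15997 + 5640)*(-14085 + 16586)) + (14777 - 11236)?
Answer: -24465153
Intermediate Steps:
x(t) = t³
V = 1434163 (V = -8734 + 113³ = -8734 + 1442897 = 1434163)
(V + (-15997 + 5640)*(-14085 + 16586)) + (14777 - 11236) = (1434163 + (-15997 + 5640)*(-14085 + 16586)) + (14777 - 11236) = (1434163 - 10357*2501) + 3541 = (1434163 - 25902857) + 3541 = -24468694 + 3541 = -24465153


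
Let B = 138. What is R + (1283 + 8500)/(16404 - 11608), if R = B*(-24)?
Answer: -15874569/4796 ≈ -3310.0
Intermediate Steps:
R = -3312 (R = 138*(-24) = -3312)
R + (1283 + 8500)/(16404 - 11608) = -3312 + (1283 + 8500)/(16404 - 11608) = -3312 + 9783/4796 = -15874569/4796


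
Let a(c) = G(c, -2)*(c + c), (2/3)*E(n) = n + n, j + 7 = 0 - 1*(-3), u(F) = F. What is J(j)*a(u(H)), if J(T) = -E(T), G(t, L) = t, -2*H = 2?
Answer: 24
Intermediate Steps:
H = -1 (H = -½*2 = -1)
j = -4 (j = -7 + (0 - 1*(-3)) = -7 + (0 + 3) = -7 + 3 = -4)
E(n) = 3*n (E(n) = 3*(n + n)/2 = 3*(2*n)/2 = 3*n)
J(T) = -3*T
a(c) = 2*c² (a(c) = c*(c + c) = c*(2*c) = 2*c²)
J(j)*a(u(H)) = (-3*(-4))*(2*(-1)²) = 12*(2*1) = 12*2 = 24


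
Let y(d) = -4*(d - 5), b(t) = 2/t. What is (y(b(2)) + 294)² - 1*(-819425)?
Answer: 915525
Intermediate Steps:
y(d) = 20 - 4*d (y(d) = -4*(-5 + d) = 20 - 4*d)
(y(b(2)) + 294)² - 1*(-819425) = ((20 - 8/2) + 294)² - 1*(-819425) = ((20 - 8/2) + 294)² + 819425 = ((20 - 4*1) + 294)² + 819425 = ((20 - 4) + 294)² + 819425 = (16 + 294)² + 819425 = 310² + 819425 = 96100 + 819425 = 915525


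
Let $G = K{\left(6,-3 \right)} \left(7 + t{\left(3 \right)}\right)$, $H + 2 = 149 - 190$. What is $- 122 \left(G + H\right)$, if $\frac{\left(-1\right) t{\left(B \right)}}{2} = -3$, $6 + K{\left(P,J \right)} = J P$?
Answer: $43310$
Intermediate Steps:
$H = -43$ ($H = -2 + \left(149 - 190\right) = -2 - 41 = -43$)
$K{\left(P,J \right)} = -6 + J P$
$t{\left(B \right)} = 6$ ($t{\left(B \right)} = \left(-2\right) \left(-3\right) = 6$)
$G = -312$ ($G = \left(-6 - 18\right) \left(7 + 6\right) = \left(-6 - 18\right) 13 = \left(-24\right) 13 = -312$)
$- 122 \left(G + H\right) = - 122 \left(-312 - 43\right) = \left(-122\right) \left(-355\right) = 43310$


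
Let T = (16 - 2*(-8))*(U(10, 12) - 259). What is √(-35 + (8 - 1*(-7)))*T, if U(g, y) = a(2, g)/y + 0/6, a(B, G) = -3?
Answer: -16592*I*√5 ≈ -37101.0*I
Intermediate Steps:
U(g, y) = -3/y (U(g, y) = -3/y + 0/6 = -3/y + 0*(⅙) = -3/y + 0 = -3/y)
T = -8296 (T = (16 - 2*(-8))*(-3/12 - 259) = (16 + 16)*(-3*1/12 - 259) = 32*(-¼ - 259) = 32*(-1037/4) = -8296)
√(-35 + (8 - 1*(-7)))*T = √(-35 + (8 - 1*(-7)))*(-8296) = √(-35 + (8 + 7))*(-8296) = √(-35 + 15)*(-8296) = √(-20)*(-8296) = (2*I*√5)*(-8296) = -16592*I*√5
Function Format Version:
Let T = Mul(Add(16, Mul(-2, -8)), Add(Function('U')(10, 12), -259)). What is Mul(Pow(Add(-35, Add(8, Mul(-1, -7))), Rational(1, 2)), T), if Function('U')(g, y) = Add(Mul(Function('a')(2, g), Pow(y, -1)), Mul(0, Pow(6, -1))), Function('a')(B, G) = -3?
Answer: Mul(-16592, I, Pow(5, Rational(1, 2))) ≈ Mul(-37101., I)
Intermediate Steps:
Function('U')(g, y) = Mul(-3, Pow(y, -1)) (Function('U')(g, y) = Add(Mul(-3, Pow(y, -1)), Mul(0, Pow(6, -1))) = Add(Mul(-3, Pow(y, -1)), Mul(0, Rational(1, 6))) = Add(Mul(-3, Pow(y, -1)), 0) = Mul(-3, Pow(y, -1)))
T = -8296 (T = Mul(Add(16, Mul(-2, -8)), Add(Mul(-3, Pow(12, -1)), -259)) = Mul(Add(16, 16), Add(Mul(-3, Rational(1, 12)), -259)) = Mul(32, Add(Rational(-1, 4), -259)) = Mul(32, Rational(-1037, 4)) = -8296)
Mul(Pow(Add(-35, Add(8, Mul(-1, -7))), Rational(1, 2)), T) = Mul(Pow(Add(-35, Add(8, Mul(-1, -7))), Rational(1, 2)), -8296) = Mul(Pow(Add(-35, Add(8, 7)), Rational(1, 2)), -8296) = Mul(Pow(Add(-35, 15), Rational(1, 2)), -8296) = Mul(Pow(-20, Rational(1, 2)), -8296) = Mul(Mul(2, I, Pow(5, Rational(1, 2))), -8296) = Mul(-16592, I, Pow(5, Rational(1, 2)))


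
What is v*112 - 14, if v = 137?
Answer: 15330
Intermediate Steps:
v*112 - 14 = 137*112 - 14 = 15344 - 14 = 15330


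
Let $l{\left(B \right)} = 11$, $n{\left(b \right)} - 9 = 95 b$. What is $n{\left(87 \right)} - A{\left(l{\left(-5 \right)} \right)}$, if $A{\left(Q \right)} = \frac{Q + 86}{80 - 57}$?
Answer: $\frac{190205}{23} \approx 8269.8$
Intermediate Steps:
$n{\left(b \right)} = 9 + 95 b$
$A{\left(Q \right)} = \frac{86}{23} + \frac{Q}{23}$ ($A{\left(Q \right)} = \frac{86 + Q}{23} = \left(86 + Q\right) \frac{1}{23} = \frac{86}{23} + \frac{Q}{23}$)
$n{\left(87 \right)} - A{\left(l{\left(-5 \right)} \right)} = \left(9 + 95 \cdot 87\right) - \left(\frac{86}{23} + \frac{1}{23} \cdot 11\right) = \left(9 + 8265\right) - \left(\frac{86}{23} + \frac{11}{23}\right) = 8274 - \frac{97}{23} = \frac{190205}{23}$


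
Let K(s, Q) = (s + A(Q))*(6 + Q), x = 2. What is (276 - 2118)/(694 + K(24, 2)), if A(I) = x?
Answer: -921/451 ≈ -2.0421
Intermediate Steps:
A(I) = 2
K(s, Q) = (2 + s)*(6 + Q) (K(s, Q) = (s + 2)*(6 + Q) = (2 + s)*(6 + Q))
(276 - 2118)/(694 + K(24, 2)) = (276 - 2118)/(694 + (12 + 2*2 + 6*24 + 2*24)) = -1842/(694 + (12 + 4 + 144 + 48)) = -1842/(694 + 208) = -1842/902 = -1842*1/902 = -921/451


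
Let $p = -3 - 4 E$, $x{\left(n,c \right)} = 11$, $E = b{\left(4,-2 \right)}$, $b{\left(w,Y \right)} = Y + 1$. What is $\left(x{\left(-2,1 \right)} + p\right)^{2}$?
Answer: $144$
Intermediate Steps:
$b{\left(w,Y \right)} = 1 + Y$
$E = -1$ ($E = 1 - 2 = -1$)
$p = 1$ ($p = -3 - -4 = -3 + 4 = 1$)
$\left(x{\left(-2,1 \right)} + p\right)^{2} = \left(11 + 1\right)^{2} = 12^{2} = 144$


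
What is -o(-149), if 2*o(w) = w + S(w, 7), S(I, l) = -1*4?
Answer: 153/2 ≈ 76.500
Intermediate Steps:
S(I, l) = -4
o(w) = -2 + w/2 (o(w) = (w - 4)/2 = (-4 + w)/2 = -2 + w/2)
-o(-149) = -(-2 + (½)*(-149)) = -(-2 - 149/2) = -1*(-153/2) = 153/2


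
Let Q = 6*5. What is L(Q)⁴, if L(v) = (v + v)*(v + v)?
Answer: 167961600000000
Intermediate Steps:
Q = 30
L(v) = 4*v² (L(v) = (2*v)*(2*v) = 4*v²)
L(Q)⁴ = (4*30²)⁴ = (4*900)⁴ = 3600⁴ = 167961600000000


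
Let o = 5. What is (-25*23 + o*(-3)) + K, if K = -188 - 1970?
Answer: -2748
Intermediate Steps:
K = -2158
(-25*23 + o*(-3)) + K = (-25*23 + 5*(-3)) - 2158 = (-575 - 15) - 2158 = -590 - 2158 = -2748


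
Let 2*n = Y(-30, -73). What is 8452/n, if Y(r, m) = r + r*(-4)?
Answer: 8452/45 ≈ 187.82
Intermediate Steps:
Y(r, m) = -3*r (Y(r, m) = r - 4*r = -3*r)
n = 45 (n = (-3*(-30))/2 = (½)*90 = 45)
8452/n = 8452/45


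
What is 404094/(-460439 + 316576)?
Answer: -404094/143863 ≈ -2.8089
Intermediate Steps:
404094/(-460439 + 316576) = 404094/(-143863) = 404094*(-1/143863) = -404094/143863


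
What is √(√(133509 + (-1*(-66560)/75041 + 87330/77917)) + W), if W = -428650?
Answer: √(-14654280469162080073617850 + 5846969597*√4564347961909585648305031)/5846969597 ≈ 654.43*I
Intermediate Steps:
√(√(133509 + (-1*(-66560)/75041 + 87330/77917)) + W) = √(√(133509 + (-1*(-66560)/75041 + 87330/77917)) - 428650) = √(√(133509 + (66560*(1/75041) + 87330*(1/77917))) - 428650) = √(√(133509 + (66560/75041 + 87330/77917)) - 428650) = √(√(133509 + 11739486050/5846969597) - 428650) = √(√(780634803411923/5846969597) - 428650) = √(√4564347961909585648305031/5846969597 - 428650) = √(-428650 + √4564347961909585648305031/5846969597)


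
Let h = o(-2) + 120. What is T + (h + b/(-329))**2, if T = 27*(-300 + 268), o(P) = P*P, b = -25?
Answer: 1572833817/108241 ≈ 14531.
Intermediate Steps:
o(P) = P**2
T = -864 (T = 27*(-32) = -864)
h = 124 (h = (-2)**2 + 120 = 4 + 120 = 124)
T + (h + b/(-329))**2 = -864 + (124 - 25/(-329))**2 = -864 + (124 - 25*(-1/329))**2 = -864 + (124 + 25/329)**2 = -864 + (40821/329)**2 = -864 + 1666354041/108241 = 1572833817/108241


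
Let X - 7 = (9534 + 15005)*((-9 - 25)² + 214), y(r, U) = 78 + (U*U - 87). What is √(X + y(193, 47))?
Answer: √33620637 ≈ 5798.3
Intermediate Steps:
y(r, U) = -9 + U² (y(r, U) = 78 + (U² - 87) = 78 + (-87 + U²) = -9 + U²)
X = 33618437 (X = 7 + (9534 + 15005)*((-9 - 25)² + 214) = 7 + 24539*((-34)² + 214) = 7 + 24539*(1156 + 214) = 7 + 24539*1370 = 7 + 33618430 = 33618437)
√(X + y(193, 47)) = √(33618437 + (-9 + 47²)) = √(33618437 + (-9 + 2209)) = √(33618437 + 2200) = √33620637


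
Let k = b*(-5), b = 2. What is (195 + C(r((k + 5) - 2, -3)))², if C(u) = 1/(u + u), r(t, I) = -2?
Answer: 606841/16 ≈ 37928.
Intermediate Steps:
k = -10 (k = 2*(-5) = -10)
C(u) = 1/(2*u)
(195 + C(r((k + 5) - 2, -3)))² = (195 + (½)/(-2))² = (195 + (½)*(-½))² = (195 - ¼)² = (779/4)² = 606841/16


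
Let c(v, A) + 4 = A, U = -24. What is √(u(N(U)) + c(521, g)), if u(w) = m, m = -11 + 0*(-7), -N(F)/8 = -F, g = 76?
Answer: √61 ≈ 7.8102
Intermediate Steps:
c(v, A) = -4 + A
N(F) = 8*F (N(F) = -(-8)*F = 8*F)
m = -11 (m = -11 + 0 = -11)
u(w) = -11
√(u(N(U)) + c(521, g)) = √(-11 + (-4 + 76)) = √(-11 + 72) = √61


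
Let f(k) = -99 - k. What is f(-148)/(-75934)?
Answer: -49/75934 ≈ -0.00064530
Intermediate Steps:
f(-148)/(-75934) = (-99 - 1*(-148))/(-75934) = (-99 + 148)*(-1/75934) = 49*(-1/75934) = -49/75934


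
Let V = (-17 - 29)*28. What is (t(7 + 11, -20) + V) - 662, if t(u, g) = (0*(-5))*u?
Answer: -1950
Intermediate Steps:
V = -1288 (V = -46*28 = -1288)
t(u, g) = 0 (t(u, g) = 0*u = 0)
(t(7 + 11, -20) + V) - 662 = (0 - 1288) - 662 = -1288 - 662 = -1950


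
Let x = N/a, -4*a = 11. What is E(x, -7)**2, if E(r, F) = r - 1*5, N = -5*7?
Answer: 7225/121 ≈ 59.711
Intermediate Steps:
N = -35
a = -11/4 (a = -1/4*11 = -11/4 ≈ -2.7500)
x = 140/11 (x = -35/(-11/4) = -35*(-4/11) = 140/11 ≈ 12.727)
E(r, F) = -5 + r (E(r, F) = r - 5 = -5 + r)
E(x, -7)**2 = (-5 + 140/11)**2 = (85/11)**2 = 7225/121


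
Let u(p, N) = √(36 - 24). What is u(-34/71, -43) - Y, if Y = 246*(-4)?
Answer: 984 + 2*√3 ≈ 987.46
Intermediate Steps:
Y = -984
u(p, N) = 2*√3 (u(p, N) = √12 = 2*√3)
u(-34/71, -43) - Y = 2*√3 - 1*(-984) = 2*√3 + 984 = 984 + 2*√3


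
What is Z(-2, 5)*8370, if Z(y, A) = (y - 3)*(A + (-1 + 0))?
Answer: -167400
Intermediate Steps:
Z(y, A) = (-1 + A)*(-3 + y) (Z(y, A) = (-3 + y)*(A - 1) = (-3 + y)*(-1 + A) = (-1 + A)*(-3 + y))
Z(-2, 5)*8370 = (3 - 1*(-2) - 3*5 + 5*(-2))*8370 = (3 + 2 - 15 - 10)*8370 = -20*8370 = -167400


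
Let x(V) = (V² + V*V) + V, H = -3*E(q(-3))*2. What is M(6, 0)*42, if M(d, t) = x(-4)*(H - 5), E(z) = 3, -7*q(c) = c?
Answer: -27048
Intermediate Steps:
q(c) = -c/7
H = -18 (H = -3*3*2 = -9*2 = -18)
x(V) = V + 2*V² (x(V) = (V² + V²) + V = 2*V² + V = V + 2*V²)
M(d, t) = -644 (M(d, t) = (-4*(1 + 2*(-4)))*(-18 - 5) = -4*(1 - 8)*(-23) = -4*(-7)*(-23) = 28*(-23) = -644)
M(6, 0)*42 = -644*42 = -27048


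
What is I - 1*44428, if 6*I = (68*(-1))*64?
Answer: -135460/3 ≈ -45153.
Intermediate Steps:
I = -2176/3 (I = ((68*(-1))*64)/6 = (-68*64)/6 = (⅙)*(-4352) = -2176/3 ≈ -725.33)
I - 1*44428 = -2176/3 - 1*44428 = -2176/3 - 44428 = -135460/3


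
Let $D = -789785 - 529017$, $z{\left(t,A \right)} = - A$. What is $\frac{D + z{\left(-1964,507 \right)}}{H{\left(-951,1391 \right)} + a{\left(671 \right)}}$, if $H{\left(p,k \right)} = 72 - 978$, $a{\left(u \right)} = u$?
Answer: $\frac{1319309}{235} \approx 5614.1$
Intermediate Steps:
$H{\left(p,k \right)} = -906$
$D = -1318802$
$\frac{D + z{\left(-1964,507 \right)}}{H{\left(-951,1391 \right)} + a{\left(671 \right)}} = \frac{-1318802 - 507}{-906 + 671} = \frac{-1318802 - 507}{-235} = \left(-1319309\right) \left(- \frac{1}{235}\right) = \frac{1319309}{235}$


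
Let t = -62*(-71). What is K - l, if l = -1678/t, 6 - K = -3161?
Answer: 6971406/2201 ≈ 3167.4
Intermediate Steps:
t = 4402
K = 3167 (K = 6 - 1*(-3161) = 6 + 3161 = 3167)
l = -839/2201 (l = -1678/4402 = -1678*1/4402 = -839/2201 ≈ -0.38119)
K - l = 3167 - 1*(-839/2201) = 3167 + 839/2201 = 6971406/2201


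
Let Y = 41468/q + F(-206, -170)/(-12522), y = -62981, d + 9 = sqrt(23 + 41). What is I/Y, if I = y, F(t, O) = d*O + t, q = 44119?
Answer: -5799060788293/86808430 ≈ -66803.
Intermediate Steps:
d = -1 (d = -9 + sqrt(23 + 41) = -9 + sqrt(64) = -9 + 8 = -1)
F(t, O) = t - O (F(t, O) = -O + t = t - O)
Y = 86808430/92076353 (Y = 41468/44119 + (-206 - 1*(-170))/(-12522) = 41468*(1/44119) + (-206 + 170)*(-1/12522) = 41468/44119 - 36*(-1/12522) = 41468/44119 + 6/2087 = 86808430/92076353 ≈ 0.94279)
I = -62981
I/Y = -62981/86808430/92076353 = -62981*92076353/86808430 = -5799060788293/86808430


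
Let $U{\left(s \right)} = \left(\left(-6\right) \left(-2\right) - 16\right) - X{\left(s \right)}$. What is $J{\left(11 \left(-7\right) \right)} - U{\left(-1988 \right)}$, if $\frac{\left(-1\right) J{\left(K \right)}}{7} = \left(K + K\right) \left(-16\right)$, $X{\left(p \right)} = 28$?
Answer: $-17216$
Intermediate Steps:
$U{\left(s \right)} = -32$ ($U{\left(s \right)} = \left(\left(-6\right) \left(-2\right) - 16\right) - 28 = \left(12 - 16\right) - 28 = -4 - 28 = -32$)
$J{\left(K \right)} = 224 K$ ($J{\left(K \right)} = - 7 \left(K + K\right) \left(-16\right) = - 7 \cdot 2 K \left(-16\right) = - 7 \left(- 32 K\right) = 224 K$)
$J{\left(11 \left(-7\right) \right)} - U{\left(-1988 \right)} = 224 \cdot 11 \left(-7\right) - -32 = 224 \left(-77\right) + 32 = -17248 + 32 = -17216$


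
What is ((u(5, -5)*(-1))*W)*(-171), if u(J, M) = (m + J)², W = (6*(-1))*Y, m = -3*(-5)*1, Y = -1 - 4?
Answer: 2052000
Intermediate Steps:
Y = -5
m = 15 (m = 15*1 = 15)
W = 30 (W = (6*(-1))*(-5) = -6*(-5) = 30)
u(J, M) = (15 + J)²
((u(5, -5)*(-1))*W)*(-171) = (((15 + 5)²*(-1))*30)*(-171) = ((20²*(-1))*30)*(-171) = ((400*(-1))*30)*(-171) = -400*30*(-171) = -12000*(-171) = 2052000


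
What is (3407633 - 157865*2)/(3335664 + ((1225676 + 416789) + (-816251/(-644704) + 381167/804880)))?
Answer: 100276087066272160/161449913363088533 ≈ 0.62110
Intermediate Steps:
(3407633 - 157865*2)/(3335664 + ((1225676 + 416789) + (-816251/(-644704) + 381167/804880))) = (3407633 - 315730)/(3335664 + (1642465 + (-816251*(-1/644704) + 381167*(1/804880)))) = 3091903/(3335664 + (1642465 + (816251/644704 + 381167/804880))) = 3091903/(3335664 + (1642465 + 56420249653/32431834720)) = 3091903/(3335664 + 53268209833634453/32431834720) = 3091903/(161449913363088533/32431834720) = 3091903*(32431834720/161449913363088533) = 100276087066272160/161449913363088533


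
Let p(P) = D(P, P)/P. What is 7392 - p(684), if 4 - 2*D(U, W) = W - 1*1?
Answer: 10112935/1368 ≈ 7392.5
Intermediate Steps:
D(U, W) = 5/2 - W/2 (D(U, W) = 2 - (W - 1*1)/2 = 2 - (W - 1)/2 = 2 - (-1 + W)/2 = 2 + (½ - W/2) = 5/2 - W/2)
p(P) = (5/2 - P/2)/P
7392 - p(684) = 7392 - (5 - 1*684)/(2*684) = 7392 - (5 - 684)/(2*684) = 7392 - (-679)/(2*684) = 7392 - 1*(-679/1368) = 7392 + 679/1368 = 10112935/1368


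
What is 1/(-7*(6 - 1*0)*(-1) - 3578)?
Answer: -1/3536 ≈ -0.00028281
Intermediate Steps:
1/(-7*(6 - 1*0)*(-1) - 3578) = 1/(-7*(6 + 0)*(-1) - 3578) = 1/(-7*6*(-1) - 3578) = 1/(-42*(-1) - 3578) = 1/(42 - 3578) = 1/(-3536) = -1/3536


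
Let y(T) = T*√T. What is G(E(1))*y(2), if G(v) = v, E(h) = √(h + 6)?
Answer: 2*√14 ≈ 7.4833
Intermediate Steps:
E(h) = √(6 + h)
y(T) = T^(3/2)
G(E(1))*y(2) = √(6 + 1)*2^(3/2) = √7*(2*√2) = 2*√14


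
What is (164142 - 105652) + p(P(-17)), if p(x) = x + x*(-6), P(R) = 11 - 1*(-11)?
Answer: 58380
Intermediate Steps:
P(R) = 22 (P(R) = 11 + 11 = 22)
p(x) = -5*x (p(x) = x - 6*x = -5*x)
(164142 - 105652) + p(P(-17)) = (164142 - 105652) - 5*22 = 58490 - 110 = 58380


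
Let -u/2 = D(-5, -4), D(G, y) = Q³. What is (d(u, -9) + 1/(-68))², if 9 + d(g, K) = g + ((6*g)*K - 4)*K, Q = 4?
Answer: 17952279162169/4624 ≈ 3.8824e+9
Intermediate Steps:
D(G, y) = 64 (D(G, y) = 4³ = 64)
u = -128 (u = -2*64 = -128)
d(g, K) = -9 + g + K*(-4 + 6*K*g) (d(g, K) = -9 + (g + ((6*g)*K - 4)*K) = -9 + (g + (6*K*g - 4)*K) = -9 + (g + (-4 + 6*K*g)*K) = -9 + (g + K*(-4 + 6*K*g)) = -9 + g + K*(-4 + 6*K*g))
(d(u, -9) + 1/(-68))² = ((-9 - 128 - 4*(-9) + 6*(-128)*(-9)²) + 1/(-68))² = ((-9 - 128 + 36 + 6*(-128)*81) - 1/68)² = ((-9 - 128 + 36 - 62208) - 1/68)² = (-62309 - 1/68)² = (-4237013/68)² = 17952279162169/4624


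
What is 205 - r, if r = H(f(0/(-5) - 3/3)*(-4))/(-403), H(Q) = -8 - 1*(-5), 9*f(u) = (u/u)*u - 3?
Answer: 82612/403 ≈ 204.99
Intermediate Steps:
f(u) = -⅓ + u/9 (f(u) = ((u/u)*u - 3)/9 = (1*u - 3)/9 = (u - 3)/9 = (-3 + u)/9 = -⅓ + u/9)
H(Q) = -3 (H(Q) = -8 + 5 = -3)
r = 3/403 (r = -3/(-403) = -3*(-1/403) = 3/403 ≈ 0.0074442)
205 - r = 205 - 1*3/403 = 205 - 3/403 = 82612/403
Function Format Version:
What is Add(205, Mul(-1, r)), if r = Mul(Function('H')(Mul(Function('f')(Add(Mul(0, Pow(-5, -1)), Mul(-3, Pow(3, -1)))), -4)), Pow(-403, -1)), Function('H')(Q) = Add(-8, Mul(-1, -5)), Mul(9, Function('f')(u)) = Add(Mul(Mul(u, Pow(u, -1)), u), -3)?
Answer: Rational(82612, 403) ≈ 204.99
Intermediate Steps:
Function('f')(u) = Add(Rational(-1, 3), Mul(Rational(1, 9), u)) (Function('f')(u) = Mul(Rational(1, 9), Add(Mul(Mul(u, Pow(u, -1)), u), -3)) = Mul(Rational(1, 9), Add(Mul(1, u), -3)) = Mul(Rational(1, 9), Add(u, -3)) = Mul(Rational(1, 9), Add(-3, u)) = Add(Rational(-1, 3), Mul(Rational(1, 9), u)))
Function('H')(Q) = -3 (Function('H')(Q) = Add(-8, 5) = -3)
r = Rational(3, 403) (r = Mul(-3, Pow(-403, -1)) = Mul(-3, Rational(-1, 403)) = Rational(3, 403) ≈ 0.0074442)
Add(205, Mul(-1, r)) = Add(205, Mul(-1, Rational(3, 403))) = Add(205, Rational(-3, 403)) = Rational(82612, 403)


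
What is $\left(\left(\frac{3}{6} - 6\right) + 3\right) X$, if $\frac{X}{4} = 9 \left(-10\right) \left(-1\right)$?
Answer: $-900$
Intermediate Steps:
$X = 360$ ($X = 4 \cdot 9 \left(-10\right) \left(-1\right) = 4 \left(\left(-90\right) \left(-1\right)\right) = 4 \cdot 90 = 360$)
$\left(\left(\frac{3}{6} - 6\right) + 3\right) X = \left(\left(\frac{3}{6} - 6\right) + 3\right) 360 = \left(\left(3 \cdot \frac{1}{6} - 6\right) + 3\right) 360 = \left(\left(\frac{1}{2} - 6\right) + 3\right) 360 = \left(- \frac{11}{2} + 3\right) 360 = \left(- \frac{5}{2}\right) 360 = -900$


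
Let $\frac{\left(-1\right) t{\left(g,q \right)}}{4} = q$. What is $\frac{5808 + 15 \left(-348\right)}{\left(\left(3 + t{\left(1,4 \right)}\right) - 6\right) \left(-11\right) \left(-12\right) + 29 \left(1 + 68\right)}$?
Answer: $- \frac{196}{169} \approx -1.1598$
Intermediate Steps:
$t{\left(g,q \right)} = - 4 q$
$\frac{5808 + 15 \left(-348\right)}{\left(\left(3 + t{\left(1,4 \right)}\right) - 6\right) \left(-11\right) \left(-12\right) + 29 \left(1 + 68\right)} = \frac{5808 + 15 \left(-348\right)}{\left(\left(3 - 16\right) - 6\right) \left(-11\right) \left(-12\right) + 29 \left(1 + 68\right)} = \frac{5808 - 5220}{\left(\left(3 - 16\right) - 6\right) \left(-11\right) \left(-12\right) + 29 \cdot 69} = \frac{588}{\left(-13 - 6\right) \left(-11\right) \left(-12\right) + 2001} = \frac{588}{\left(-19\right) \left(-11\right) \left(-12\right) + 2001} = \frac{588}{209 \left(-12\right) + 2001} = \frac{588}{-2508 + 2001} = \frac{588}{-507} = 588 \left(- \frac{1}{507}\right) = - \frac{196}{169}$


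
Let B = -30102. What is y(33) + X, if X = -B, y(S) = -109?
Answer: 29993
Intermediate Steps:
X = 30102 (X = -1*(-30102) = 30102)
y(33) + X = -109 + 30102 = 29993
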